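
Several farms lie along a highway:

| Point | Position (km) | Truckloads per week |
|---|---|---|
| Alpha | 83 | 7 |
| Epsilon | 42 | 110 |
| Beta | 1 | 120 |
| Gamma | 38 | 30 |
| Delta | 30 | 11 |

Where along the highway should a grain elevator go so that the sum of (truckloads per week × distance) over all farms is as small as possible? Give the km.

x = 38

For a sum of weighted absolute distances on a line, the optimum is the weighted median (not the mean). Total weight W = 278; half-weight = 139.
Sort by position and accumulate weight:
  km 1 (Beta, w=120) → cum 120
  km 30 (Delta, w=11) → cum 131
  km 38 (Gamma, w=30) → cum 161  ≥ 139 → median here
  km 42 (Epsilon, w=110) → cum 271
  km 83 (Alpha, w=7) → cum 278
Optimal location: km 38.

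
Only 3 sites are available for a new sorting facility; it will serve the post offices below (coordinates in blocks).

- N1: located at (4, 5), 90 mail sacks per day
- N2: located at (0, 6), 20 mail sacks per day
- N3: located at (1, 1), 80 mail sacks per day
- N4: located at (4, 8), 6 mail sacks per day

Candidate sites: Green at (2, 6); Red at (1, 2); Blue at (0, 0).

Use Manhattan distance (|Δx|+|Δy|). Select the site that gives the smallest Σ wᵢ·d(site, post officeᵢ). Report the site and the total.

Red, total 774 blocks

Total weighted distance at each candidate:
  Green (2, 6): total = 814
  Red (1, 2): total = 774
  Blue (0, 0): total = 1162
Minimum is at Red with total 774 blocks.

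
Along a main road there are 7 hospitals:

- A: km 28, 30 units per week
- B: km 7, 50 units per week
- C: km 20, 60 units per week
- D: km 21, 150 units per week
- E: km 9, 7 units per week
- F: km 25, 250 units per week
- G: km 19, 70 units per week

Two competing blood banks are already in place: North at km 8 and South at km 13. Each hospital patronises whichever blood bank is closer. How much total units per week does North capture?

The indifferent point is the midpoint (8+13)/2 = 10.5; hospitals left of it (closer to North at 8) go to North, those right go to South.
  B at 7 (w=50) → North
  E at 9 (w=7) → North
  G at 19 (w=70) → South
  C at 20 (w=60) → South
  D at 21 (w=150) → South
  F at 25 (w=250) → South
  A at 28 (w=30) → South
North captures 57; South captures 560.

57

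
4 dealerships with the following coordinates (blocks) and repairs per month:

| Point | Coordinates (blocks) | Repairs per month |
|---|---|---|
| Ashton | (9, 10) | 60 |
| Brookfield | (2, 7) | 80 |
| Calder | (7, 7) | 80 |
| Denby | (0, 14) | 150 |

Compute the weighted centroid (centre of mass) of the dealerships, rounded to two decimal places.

The minimiser of Σwᵢ‖p−pᵢ‖² is the weighted centroid p* = (Σwᵢpᵢ)/(Σwᵢ).
Σwᵢ = 370.
Σwᵢxᵢ = 60·9 + 80·2 + 80·7 + 150·0 = 1260.
Σwᵢyᵢ = 60·10 + 80·7 + 80·7 + 150·14 = 3820.
x* = 1260/370 = 3.41, y* = 3820/370 = 10.32.

(3.41, 10.32)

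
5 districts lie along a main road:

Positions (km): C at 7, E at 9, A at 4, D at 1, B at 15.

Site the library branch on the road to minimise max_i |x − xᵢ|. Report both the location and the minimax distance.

location 8, max distance 7

The 1-center on a line is the midpoint of the two extreme points: leftmost at 1, rightmost at 15.
Optimal location = (1 + 15)/2 = 8; maximum distance = (15 − 1)/2 = 7.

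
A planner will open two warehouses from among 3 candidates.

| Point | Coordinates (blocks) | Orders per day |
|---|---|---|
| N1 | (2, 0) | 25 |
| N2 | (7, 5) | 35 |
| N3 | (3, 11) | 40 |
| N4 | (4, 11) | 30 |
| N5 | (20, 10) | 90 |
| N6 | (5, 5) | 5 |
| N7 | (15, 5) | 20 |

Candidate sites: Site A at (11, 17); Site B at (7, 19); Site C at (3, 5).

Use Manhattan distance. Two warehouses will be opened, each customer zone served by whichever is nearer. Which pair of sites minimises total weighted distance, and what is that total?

Evaluate every pair (each demand assigned to the nearer of the two):
  {Site A, Site C}: total = 2430
  {Site B, Site C}: total = 2970
  {Site A, Site B}: total = 3740
Best pair: {Site A, Site C} with total 2430.

{Site A, Site C}, total 2430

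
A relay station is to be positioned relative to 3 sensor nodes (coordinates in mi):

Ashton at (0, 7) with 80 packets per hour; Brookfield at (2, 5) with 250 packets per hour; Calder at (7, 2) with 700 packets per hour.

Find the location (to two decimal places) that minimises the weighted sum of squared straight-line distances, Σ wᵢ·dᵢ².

The minimiser of Σwᵢ‖p−pᵢ‖² is the weighted centroid p* = (Σwᵢpᵢ)/(Σwᵢ).
Σwᵢ = 1030.
Σwᵢxᵢ = 80·0 + 250·2 + 700·7 = 5400.
Σwᵢyᵢ = 80·7 + 250·5 + 700·2 = 3210.
x* = 5400/1030 = 5.24, y* = 3210/1030 = 3.12.

(5.24, 3.12)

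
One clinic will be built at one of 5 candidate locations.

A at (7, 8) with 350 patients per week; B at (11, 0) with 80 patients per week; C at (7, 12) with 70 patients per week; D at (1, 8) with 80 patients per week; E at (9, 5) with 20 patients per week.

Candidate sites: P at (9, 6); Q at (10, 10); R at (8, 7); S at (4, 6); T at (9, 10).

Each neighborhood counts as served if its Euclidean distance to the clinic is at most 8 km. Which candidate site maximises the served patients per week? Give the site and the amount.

Coverage radius r = 8 km; a point is covered iff (Δx)²+(Δy)² ≤ 8² = 64.
  P (9, 6): covers {A, B, C, E} → 520
  Q (10, 10): covers {A, C, E} → 440
  R (8, 7): covers {A, B, C, D, E} → 600
  S (4, 6): covers {A, C, D, E} → 520
  T (9, 10): covers {A, C, E} → 440
Maximum coverage at R: 600 patients per week.

R, covering 600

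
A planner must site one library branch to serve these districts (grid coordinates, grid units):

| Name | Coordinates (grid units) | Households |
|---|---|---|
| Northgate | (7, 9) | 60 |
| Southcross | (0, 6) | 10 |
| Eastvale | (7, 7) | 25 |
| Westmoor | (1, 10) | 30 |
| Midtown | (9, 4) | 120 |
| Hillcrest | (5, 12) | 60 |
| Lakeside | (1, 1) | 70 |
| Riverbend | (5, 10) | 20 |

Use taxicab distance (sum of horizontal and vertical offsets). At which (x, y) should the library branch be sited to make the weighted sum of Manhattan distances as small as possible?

Manhattan distance separates: Σwᵢ(|x−xᵢ|+|y−yᵢ|) = Σwᵢ|x−xᵢ| + Σwᵢ|y−yᵢ|, so x and y are optimised independently as 1-D weighted medians.
Total weight W = 395; half = 197.5.
x-coordinate, sorted with cumulative weight:
  x=0 (Southcross, w=10) cum 10
  x=1 (Westmoor, w=30) cum 40
  x=1 (Lakeside, w=70) cum 110
  x=5 (Hillcrest, w=60) cum 170
  x=5 (Riverbend, w=20) cum 190
  x=7 (Northgate, w=60) cum 250  ← median
  x=7 (Eastvale, w=25) cum 275
  x=9 (Midtown, w=120) cum 395
⇒ x* = 7
y-coordinate, sorted with cumulative weight:
  y=1 (Lakeside, w=70) cum 70
  y=4 (Midtown, w=120) cum 190
  y=6 (Southcross, w=10) cum 200  ← median
  y=7 (Eastvale, w=25) cum 225
  y=9 (Northgate, w=60) cum 285
  y=10 (Westmoor, w=30) cum 315
  y=10 (Riverbend, w=20) cum 335
  y=12 (Hillcrest, w=60) cum 395
⇒ y* = 6

(7, 6)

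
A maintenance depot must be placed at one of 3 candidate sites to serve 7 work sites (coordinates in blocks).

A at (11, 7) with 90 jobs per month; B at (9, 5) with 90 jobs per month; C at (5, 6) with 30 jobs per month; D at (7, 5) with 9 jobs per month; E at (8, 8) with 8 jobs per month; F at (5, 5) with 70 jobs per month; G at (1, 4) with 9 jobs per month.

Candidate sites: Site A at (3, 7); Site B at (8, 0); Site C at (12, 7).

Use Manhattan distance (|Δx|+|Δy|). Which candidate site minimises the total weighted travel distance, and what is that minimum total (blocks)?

Total weighted distance at each candidate:
  Site A (3, 7): total = 1957
  Site B (8, 0): total = 2487
  Site C (12, 7): total = 1639
Minimum is at Site C with total 1639 blocks.

Site C, total 1639 blocks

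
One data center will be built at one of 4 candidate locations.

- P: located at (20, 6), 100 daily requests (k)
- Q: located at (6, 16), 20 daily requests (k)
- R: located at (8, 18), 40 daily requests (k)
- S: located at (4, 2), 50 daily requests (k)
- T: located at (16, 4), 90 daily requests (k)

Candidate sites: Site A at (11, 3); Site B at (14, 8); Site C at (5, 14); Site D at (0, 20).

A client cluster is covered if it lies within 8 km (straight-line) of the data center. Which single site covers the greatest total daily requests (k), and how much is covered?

Site B, covering 190

Coverage radius r = 8 km; a point is covered iff (Δx)²+(Δy)² ≤ 8² = 64.
  Site A (11, 3): covers {S, T} → 140
  Site B (14, 8): covers {P, T} → 190
  Site C (5, 14): covers {Q, R} → 60
  Site D (0, 20): covers {Q} → 20
Maximum coverage at Site B: 190 daily requests (k).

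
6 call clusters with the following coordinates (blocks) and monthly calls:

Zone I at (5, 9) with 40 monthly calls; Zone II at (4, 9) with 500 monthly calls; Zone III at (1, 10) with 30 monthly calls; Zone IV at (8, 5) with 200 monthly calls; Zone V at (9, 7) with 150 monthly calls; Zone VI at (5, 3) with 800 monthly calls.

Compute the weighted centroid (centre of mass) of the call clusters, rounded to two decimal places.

The minimiser of Σwᵢ‖p−pᵢ‖² is the weighted centroid p* = (Σwᵢpᵢ)/(Σwᵢ).
Σwᵢ = 1720.
Σwᵢxᵢ = 40·5 + 500·4 + 30·1 + 200·8 + 150·9 + 800·5 = 9180.
Σwᵢyᵢ = 40·9 + 500·9 + 30·10 + 200·5 + 150·7 + 800·3 = 9610.
x* = 9180/1720 = 5.34, y* = 9610/1720 = 5.59.

(5.34, 5.59)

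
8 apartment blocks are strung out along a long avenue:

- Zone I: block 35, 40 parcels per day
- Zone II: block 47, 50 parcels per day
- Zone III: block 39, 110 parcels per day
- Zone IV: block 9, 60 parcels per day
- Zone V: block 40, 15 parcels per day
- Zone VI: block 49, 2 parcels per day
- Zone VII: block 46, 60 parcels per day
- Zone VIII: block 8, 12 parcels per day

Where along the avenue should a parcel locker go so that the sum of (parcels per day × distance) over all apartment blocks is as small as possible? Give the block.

For a sum of weighted absolute distances on a line, the optimum is the weighted median (not the mean). Total weight W = 349; half-weight = 174.5.
Sort by position and accumulate weight:
  block 8 (Zone VIII, w=12) → cum 12
  block 9 (Zone IV, w=60) → cum 72
  block 35 (Zone I, w=40) → cum 112
  block 39 (Zone III, w=110) → cum 222  ≥ 174.5 → median here
  block 40 (Zone V, w=15) → cum 237
  block 46 (Zone VII, w=60) → cum 297
  block 47 (Zone II, w=50) → cum 347
  block 49 (Zone VI, w=2) → cum 349
Optimal location: block 39.

x = 39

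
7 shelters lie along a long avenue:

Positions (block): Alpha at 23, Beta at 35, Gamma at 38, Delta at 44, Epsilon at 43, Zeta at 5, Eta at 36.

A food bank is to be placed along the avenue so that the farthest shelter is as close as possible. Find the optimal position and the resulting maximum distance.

The 1-center on a line is the midpoint of the two extreme points: leftmost at 5, rightmost at 44.
Optimal location = (5 + 44)/2 = 24.5; maximum distance = (44 − 5)/2 = 19.5.

location 24.5, max distance 19.5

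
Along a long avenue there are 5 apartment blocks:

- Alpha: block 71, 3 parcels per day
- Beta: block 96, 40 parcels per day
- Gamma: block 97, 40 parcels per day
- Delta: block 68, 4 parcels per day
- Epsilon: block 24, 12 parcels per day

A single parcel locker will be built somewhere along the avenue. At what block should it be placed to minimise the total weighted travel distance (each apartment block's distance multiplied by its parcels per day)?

x = 96

For a sum of weighted absolute distances on a line, the optimum is the weighted median (not the mean). Total weight W = 99; half-weight = 49.5.
Sort by position and accumulate weight:
  block 24 (Epsilon, w=12) → cum 12
  block 68 (Delta, w=4) → cum 16
  block 71 (Alpha, w=3) → cum 19
  block 96 (Beta, w=40) → cum 59  ≥ 49.5 → median here
  block 97 (Gamma, w=40) → cum 99
Optimal location: block 96.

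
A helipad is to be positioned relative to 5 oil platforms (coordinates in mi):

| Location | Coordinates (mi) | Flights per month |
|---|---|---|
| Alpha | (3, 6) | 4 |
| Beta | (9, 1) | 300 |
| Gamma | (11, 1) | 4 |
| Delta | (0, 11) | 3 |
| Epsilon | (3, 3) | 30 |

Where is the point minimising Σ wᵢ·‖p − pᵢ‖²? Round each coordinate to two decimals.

(8.35, 1.32)

The minimiser of Σwᵢ‖p−pᵢ‖² is the weighted centroid p* = (Σwᵢpᵢ)/(Σwᵢ).
Σwᵢ = 341.
Σwᵢxᵢ = 4·3 + 300·9 + 4·11 + 3·0 + 30·3 = 2846.
Σwᵢyᵢ = 4·6 + 300·1 + 4·1 + 3·11 + 30·3 = 451.
x* = 2846/341 = 8.35, y* = 451/341 = 1.32.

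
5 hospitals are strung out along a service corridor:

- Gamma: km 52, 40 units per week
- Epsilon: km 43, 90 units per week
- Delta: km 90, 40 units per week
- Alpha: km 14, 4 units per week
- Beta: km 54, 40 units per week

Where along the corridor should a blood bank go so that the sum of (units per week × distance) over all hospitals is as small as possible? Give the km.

For a sum of weighted absolute distances on a line, the optimum is the weighted median (not the mean). Total weight W = 214; half-weight = 107.
Sort by position and accumulate weight:
  km 14 (Alpha, w=4) → cum 4
  km 43 (Epsilon, w=90) → cum 94
  km 52 (Gamma, w=40) → cum 134  ≥ 107 → median here
  km 54 (Beta, w=40) → cum 174
  km 90 (Delta, w=40) → cum 214
Optimal location: km 52.

x = 52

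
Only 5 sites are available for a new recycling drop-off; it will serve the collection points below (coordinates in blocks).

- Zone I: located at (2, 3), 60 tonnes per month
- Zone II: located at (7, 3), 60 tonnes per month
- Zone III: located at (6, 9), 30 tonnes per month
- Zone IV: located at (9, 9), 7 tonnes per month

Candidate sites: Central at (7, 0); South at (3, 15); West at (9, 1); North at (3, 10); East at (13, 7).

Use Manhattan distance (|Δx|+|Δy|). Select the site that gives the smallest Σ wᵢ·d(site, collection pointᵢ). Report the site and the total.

Total weighted distance at each candidate:
  Central (7, 0): total = 1037
  South (3, 15): total = 2094
  West (9, 1): total = 1166
  North (3, 10): total = 1309
  East (13, 7): total = 1812
Minimum is at Central with total 1037 blocks.

Central, total 1037 blocks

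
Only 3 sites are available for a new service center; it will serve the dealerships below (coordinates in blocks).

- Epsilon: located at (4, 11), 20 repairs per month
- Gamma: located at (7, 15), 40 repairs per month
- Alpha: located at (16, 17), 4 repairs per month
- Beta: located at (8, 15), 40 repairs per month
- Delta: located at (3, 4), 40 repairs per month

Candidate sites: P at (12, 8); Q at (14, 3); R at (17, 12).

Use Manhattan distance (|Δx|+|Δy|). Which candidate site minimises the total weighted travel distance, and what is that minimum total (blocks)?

P, total 1712 blocks

Total weighted distance at each candidate:
  P (12, 8): total = 1712
  Q (14, 3): total = 2384
  R (17, 12): total = 2184
Minimum is at P with total 1712 blocks.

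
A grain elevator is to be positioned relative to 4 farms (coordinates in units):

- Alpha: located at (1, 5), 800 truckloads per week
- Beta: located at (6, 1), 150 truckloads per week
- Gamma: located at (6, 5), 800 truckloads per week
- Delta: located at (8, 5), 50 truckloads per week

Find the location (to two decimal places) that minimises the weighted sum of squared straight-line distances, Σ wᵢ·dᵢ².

(3.83, 4.67)

The minimiser of Σwᵢ‖p−pᵢ‖² is the weighted centroid p* = (Σwᵢpᵢ)/(Σwᵢ).
Σwᵢ = 1800.
Σwᵢxᵢ = 800·1 + 150·6 + 800·6 + 50·8 = 6900.
Σwᵢyᵢ = 800·5 + 150·1 + 800·5 + 50·5 = 8400.
x* = 6900/1800 = 3.83, y* = 8400/1800 = 4.67.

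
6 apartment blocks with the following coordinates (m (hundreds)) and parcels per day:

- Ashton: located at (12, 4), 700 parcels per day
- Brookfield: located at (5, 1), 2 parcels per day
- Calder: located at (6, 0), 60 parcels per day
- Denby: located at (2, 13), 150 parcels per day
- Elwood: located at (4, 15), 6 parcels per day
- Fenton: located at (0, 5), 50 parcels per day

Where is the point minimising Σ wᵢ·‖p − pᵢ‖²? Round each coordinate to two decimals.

The minimiser of Σwᵢ‖p−pᵢ‖² is the weighted centroid p* = (Σwᵢpᵢ)/(Σwᵢ).
Σwᵢ = 968.
Σwᵢxᵢ = 700·12 + 2·5 + 60·6 + 150·2 + 6·4 + 50·0 = 9094.
Σwᵢyᵢ = 700·4 + 2·1 + 60·0 + 150·13 + 6·15 + 50·5 = 5092.
x* = 9094/968 = 9.39, y* = 5092/968 = 5.26.

(9.39, 5.26)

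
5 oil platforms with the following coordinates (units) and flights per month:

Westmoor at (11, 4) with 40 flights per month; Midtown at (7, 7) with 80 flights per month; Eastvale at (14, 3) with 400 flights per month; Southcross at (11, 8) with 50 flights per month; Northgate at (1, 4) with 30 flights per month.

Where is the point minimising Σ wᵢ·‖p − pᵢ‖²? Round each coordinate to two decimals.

(11.97, 4.07)

The minimiser of Σwᵢ‖p−pᵢ‖² is the weighted centroid p* = (Σwᵢpᵢ)/(Σwᵢ).
Σwᵢ = 600.
Σwᵢxᵢ = 40·11 + 80·7 + 400·14 + 50·11 + 30·1 = 7180.
Σwᵢyᵢ = 40·4 + 80·7 + 400·3 + 50·8 + 30·4 = 2440.
x* = 7180/600 = 11.97, y* = 2440/600 = 4.07.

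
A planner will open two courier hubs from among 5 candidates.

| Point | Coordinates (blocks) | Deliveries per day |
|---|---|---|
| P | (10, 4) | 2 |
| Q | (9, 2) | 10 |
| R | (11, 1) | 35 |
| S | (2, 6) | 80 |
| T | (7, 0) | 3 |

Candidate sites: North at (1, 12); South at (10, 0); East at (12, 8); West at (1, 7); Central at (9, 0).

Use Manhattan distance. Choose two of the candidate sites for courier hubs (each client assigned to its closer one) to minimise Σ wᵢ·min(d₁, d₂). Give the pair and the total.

{South, West}, total 277

Evaluate every pair (each demand assigned to the nearer of the two):
  {South, West}: total = 277
  {West, Central}: total = 301
  {East, West}: total = 581
  {North, South}: total = 677
  {North, Central}: total = 701
  {North, West}: total = 913
  {North, East}: total = 981
  {South, East}: total = 1077
  {East, Central}: total = 1101
  {South, Central}: total = 1144
Best pair: {South, West} with total 277.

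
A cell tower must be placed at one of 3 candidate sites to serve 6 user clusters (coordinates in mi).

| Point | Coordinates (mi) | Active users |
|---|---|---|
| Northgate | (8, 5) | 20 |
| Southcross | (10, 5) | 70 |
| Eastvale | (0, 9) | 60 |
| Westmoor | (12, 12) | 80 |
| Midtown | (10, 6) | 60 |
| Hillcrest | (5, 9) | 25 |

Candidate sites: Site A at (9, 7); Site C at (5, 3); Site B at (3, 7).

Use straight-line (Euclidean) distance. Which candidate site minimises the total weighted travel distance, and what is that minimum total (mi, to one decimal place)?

Site A, total 1417.6 mi

Total weighted distance at each candidate:
  Site A (9, 7): total = 1417.6
  Site C (5, 3): total = 2329.7
  Site B (3, 7): total = 2152.3
Minimum is at Site A with total 1417.6 mi.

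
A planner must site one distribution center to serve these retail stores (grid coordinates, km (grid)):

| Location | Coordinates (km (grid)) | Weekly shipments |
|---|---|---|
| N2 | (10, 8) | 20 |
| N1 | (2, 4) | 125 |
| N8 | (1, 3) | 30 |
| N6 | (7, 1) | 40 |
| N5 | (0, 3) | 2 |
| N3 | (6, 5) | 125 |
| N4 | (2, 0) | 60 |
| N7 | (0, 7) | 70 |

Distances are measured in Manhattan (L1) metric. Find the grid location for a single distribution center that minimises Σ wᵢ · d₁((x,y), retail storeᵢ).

Manhattan distance separates: Σwᵢ(|x−xᵢ|+|y−yᵢ|) = Σwᵢ|x−xᵢ| + Σwᵢ|y−yᵢ|, so x and y are optimised independently as 1-D weighted medians.
Total weight W = 472; half = 236.
x-coordinate, sorted with cumulative weight:
  x=0 (N5, w=2) cum 2
  x=0 (N7, w=70) cum 72
  x=1 (N8, w=30) cum 102
  x=2 (N1, w=125) cum 227
  x=2 (N4, w=60) cum 287  ← median
  x=6 (N3, w=125) cum 412
  x=7 (N6, w=40) cum 452
  x=10 (N2, w=20) cum 472
⇒ x* = 2
y-coordinate, sorted with cumulative weight:
  y=0 (N4, w=60) cum 60
  y=1 (N6, w=40) cum 100
  y=3 (N8, w=30) cum 130
  y=3 (N5, w=2) cum 132
  y=4 (N1, w=125) cum 257  ← median
  y=5 (N3, w=125) cum 382
  y=7 (N7, w=70) cum 452
  y=8 (N2, w=20) cum 472
⇒ y* = 4

(2, 4)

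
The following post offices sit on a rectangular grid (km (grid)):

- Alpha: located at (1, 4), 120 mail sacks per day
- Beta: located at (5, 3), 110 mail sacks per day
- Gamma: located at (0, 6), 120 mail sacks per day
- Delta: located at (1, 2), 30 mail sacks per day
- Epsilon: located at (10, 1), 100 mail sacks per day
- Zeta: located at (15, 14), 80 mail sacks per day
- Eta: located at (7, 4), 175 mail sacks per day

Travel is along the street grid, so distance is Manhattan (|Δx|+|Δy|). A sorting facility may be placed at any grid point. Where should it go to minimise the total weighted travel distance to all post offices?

Manhattan distance separates: Σwᵢ(|x−xᵢ|+|y−yᵢ|) = Σwᵢ|x−xᵢ| + Σwᵢ|y−yᵢ|, so x and y are optimised independently as 1-D weighted medians.
Total weight W = 735; half = 367.5.
x-coordinate, sorted with cumulative weight:
  x=0 (Gamma, w=120) cum 120
  x=1 (Alpha, w=120) cum 240
  x=1 (Delta, w=30) cum 270
  x=5 (Beta, w=110) cum 380  ← median
  x=7 (Eta, w=175) cum 555
  x=10 (Epsilon, w=100) cum 655
  x=15 (Zeta, w=80) cum 735
⇒ x* = 5
y-coordinate, sorted with cumulative weight:
  y=1 (Epsilon, w=100) cum 100
  y=2 (Delta, w=30) cum 130
  y=3 (Beta, w=110) cum 240
  y=4 (Alpha, w=120) cum 360
  y=4 (Eta, w=175) cum 535  ← median
  y=6 (Gamma, w=120) cum 655
  y=14 (Zeta, w=80) cum 735
⇒ y* = 4

(5, 4)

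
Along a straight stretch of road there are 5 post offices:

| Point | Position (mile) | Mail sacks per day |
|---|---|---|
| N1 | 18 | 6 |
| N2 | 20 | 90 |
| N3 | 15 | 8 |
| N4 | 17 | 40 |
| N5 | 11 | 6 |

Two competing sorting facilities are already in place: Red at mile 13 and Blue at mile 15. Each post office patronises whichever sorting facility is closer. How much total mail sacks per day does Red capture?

6

The indifferent point is the midpoint (13+15)/2 = 14; post offices left of it (closer to Red at 13) go to Red, those right go to Blue.
  N5 at 11 (w=6) → Red
  N3 at 15 (w=8) → Blue
  N4 at 17 (w=40) → Blue
  N1 at 18 (w=6) → Blue
  N2 at 20 (w=90) → Blue
Red captures 6; Blue captures 144.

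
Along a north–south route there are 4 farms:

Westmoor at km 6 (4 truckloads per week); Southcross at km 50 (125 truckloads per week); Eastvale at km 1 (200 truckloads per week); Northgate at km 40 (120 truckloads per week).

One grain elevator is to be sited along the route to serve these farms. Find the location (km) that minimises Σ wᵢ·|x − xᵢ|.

For a sum of weighted absolute distances on a line, the optimum is the weighted median (not the mean). Total weight W = 449; half-weight = 224.5.
Sort by position and accumulate weight:
  km 1 (Eastvale, w=200) → cum 200
  km 6 (Westmoor, w=4) → cum 204
  km 40 (Northgate, w=120) → cum 324  ≥ 224.5 → median here
  km 50 (Southcross, w=125) → cum 449
Optimal location: km 40.

x = 40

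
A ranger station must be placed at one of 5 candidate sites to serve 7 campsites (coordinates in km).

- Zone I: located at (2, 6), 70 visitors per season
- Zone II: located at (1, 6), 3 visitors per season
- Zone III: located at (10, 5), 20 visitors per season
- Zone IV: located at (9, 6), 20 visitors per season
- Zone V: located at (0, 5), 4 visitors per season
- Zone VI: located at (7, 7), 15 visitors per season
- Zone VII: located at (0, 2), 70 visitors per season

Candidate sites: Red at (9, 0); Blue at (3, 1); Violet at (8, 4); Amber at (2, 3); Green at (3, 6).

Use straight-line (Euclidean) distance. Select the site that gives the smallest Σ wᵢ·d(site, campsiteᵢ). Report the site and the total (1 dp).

Green, total 761.9 km

Total weighted distance at each candidate:
  Red (9, 0): total = 1693.1
  Blue (3, 1): total = 1040.1
  Violet (8, 4): total = 1210.9
  Amber (2, 3): total = 800.6
  Green (3, 6): total = 761.9
Minimum is at Green with total 761.9 km.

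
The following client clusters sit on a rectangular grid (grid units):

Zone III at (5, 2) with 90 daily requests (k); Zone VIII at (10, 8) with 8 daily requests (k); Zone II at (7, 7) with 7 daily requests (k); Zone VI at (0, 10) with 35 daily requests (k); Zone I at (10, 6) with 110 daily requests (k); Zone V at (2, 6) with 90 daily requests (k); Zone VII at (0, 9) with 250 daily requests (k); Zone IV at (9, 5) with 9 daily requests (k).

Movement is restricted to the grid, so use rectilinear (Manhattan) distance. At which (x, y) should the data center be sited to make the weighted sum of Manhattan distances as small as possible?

(2, 7)

Manhattan distance separates: Σwᵢ(|x−xᵢ|+|y−yᵢ|) = Σwᵢ|x−xᵢ| + Σwᵢ|y−yᵢ|, so x and y are optimised independently as 1-D weighted medians.
Total weight W = 599; half = 299.5.
x-coordinate, sorted with cumulative weight:
  x=0 (Zone VI, w=35) cum 35
  x=0 (Zone VII, w=250) cum 285
  x=2 (Zone V, w=90) cum 375  ← median
  x=5 (Zone III, w=90) cum 465
  x=7 (Zone II, w=7) cum 472
  x=9 (Zone IV, w=9) cum 481
  x=10 (Zone VIII, w=8) cum 489
  x=10 (Zone I, w=110) cum 599
⇒ x* = 2
y-coordinate, sorted with cumulative weight:
  y=2 (Zone III, w=90) cum 90
  y=5 (Zone IV, w=9) cum 99
  y=6 (Zone I, w=110) cum 209
  y=6 (Zone V, w=90) cum 299
  y=7 (Zone II, w=7) cum 306  ← median
  y=8 (Zone VIII, w=8) cum 314
  y=9 (Zone VII, w=250) cum 564
  y=10 (Zone VI, w=35) cum 599
⇒ y* = 7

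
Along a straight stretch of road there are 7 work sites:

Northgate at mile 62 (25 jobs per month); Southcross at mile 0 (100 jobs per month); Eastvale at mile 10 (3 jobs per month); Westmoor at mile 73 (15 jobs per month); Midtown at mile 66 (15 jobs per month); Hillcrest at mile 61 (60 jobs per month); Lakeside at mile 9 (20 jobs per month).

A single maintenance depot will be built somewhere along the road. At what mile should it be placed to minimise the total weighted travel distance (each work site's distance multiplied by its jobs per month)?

For a sum of weighted absolute distances on a line, the optimum is the weighted median (not the mean). Total weight W = 238; half-weight = 119.
Sort by position and accumulate weight:
  mile 0 (Southcross, w=100) → cum 100
  mile 9 (Lakeside, w=20) → cum 120  ≥ 119 → median here
  mile 10 (Eastvale, w=3) → cum 123
  mile 61 (Hillcrest, w=60) → cum 183
  mile 62 (Northgate, w=25) → cum 208
  mile 66 (Midtown, w=15) → cum 223
  mile 73 (Westmoor, w=15) → cum 238
Optimal location: mile 9.

x = 9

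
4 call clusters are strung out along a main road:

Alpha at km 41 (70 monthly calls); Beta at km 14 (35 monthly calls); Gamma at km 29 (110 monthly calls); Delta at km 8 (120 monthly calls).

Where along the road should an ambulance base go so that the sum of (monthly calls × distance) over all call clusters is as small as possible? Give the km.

For a sum of weighted absolute distances on a line, the optimum is the weighted median (not the mean). Total weight W = 335; half-weight = 167.5.
Sort by position and accumulate weight:
  km 8 (Delta, w=120) → cum 120
  km 14 (Beta, w=35) → cum 155
  km 29 (Gamma, w=110) → cum 265  ≥ 167.5 → median here
  km 41 (Alpha, w=70) → cum 335
Optimal location: km 29.

x = 29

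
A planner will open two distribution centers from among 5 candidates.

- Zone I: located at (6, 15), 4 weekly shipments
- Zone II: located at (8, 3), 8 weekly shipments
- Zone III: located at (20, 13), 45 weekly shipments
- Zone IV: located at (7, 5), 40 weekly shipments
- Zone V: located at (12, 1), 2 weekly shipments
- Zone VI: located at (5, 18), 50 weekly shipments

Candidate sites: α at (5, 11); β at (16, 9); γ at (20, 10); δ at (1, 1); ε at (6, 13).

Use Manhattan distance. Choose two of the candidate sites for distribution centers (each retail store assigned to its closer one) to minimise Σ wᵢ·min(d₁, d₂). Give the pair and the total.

Evaluate every pair (each demand assigned to the nearer of the two):
  {γ, ε}: total = 933
  {α, γ}: total = 947
  {β, ε}: total = 1148
  {α, β}: total = 1162
  {α, ε}: total = 1380
  {δ, ε}: total = 1392
  {α, δ}: total = 1549
  {γ, δ}: total = 1755
  {β, γ}: total = 1855
  {β, δ}: total = 1918
Best pair: {γ, ε} with total 933.

{γ, ε}, total 933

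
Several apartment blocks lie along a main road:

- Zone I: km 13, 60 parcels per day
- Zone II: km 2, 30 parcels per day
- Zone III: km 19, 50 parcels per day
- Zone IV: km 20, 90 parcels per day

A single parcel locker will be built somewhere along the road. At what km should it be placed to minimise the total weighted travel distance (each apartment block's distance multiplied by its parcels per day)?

x = 19

For a sum of weighted absolute distances on a line, the optimum is the weighted median (not the mean). Total weight W = 230; half-weight = 115.
Sort by position and accumulate weight:
  km 2 (Zone II, w=30) → cum 30
  km 13 (Zone I, w=60) → cum 90
  km 19 (Zone III, w=50) → cum 140  ≥ 115 → median here
  km 20 (Zone IV, w=90) → cum 230
Optimal location: km 19.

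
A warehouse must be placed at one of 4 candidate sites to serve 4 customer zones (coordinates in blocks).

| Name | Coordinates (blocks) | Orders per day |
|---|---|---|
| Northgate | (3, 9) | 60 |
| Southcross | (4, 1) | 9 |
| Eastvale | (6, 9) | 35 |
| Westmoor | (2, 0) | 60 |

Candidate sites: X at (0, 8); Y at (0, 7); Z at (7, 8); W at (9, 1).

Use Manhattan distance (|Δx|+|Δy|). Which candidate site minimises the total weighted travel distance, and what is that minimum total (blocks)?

Total weighted distance at each candidate:
  X (0, 8): total = 1184
  Y (0, 7): total = 1210
  Z (7, 8): total = 1240
  W (9, 1): total = 1750
Minimum is at X with total 1184 blocks.

X, total 1184 blocks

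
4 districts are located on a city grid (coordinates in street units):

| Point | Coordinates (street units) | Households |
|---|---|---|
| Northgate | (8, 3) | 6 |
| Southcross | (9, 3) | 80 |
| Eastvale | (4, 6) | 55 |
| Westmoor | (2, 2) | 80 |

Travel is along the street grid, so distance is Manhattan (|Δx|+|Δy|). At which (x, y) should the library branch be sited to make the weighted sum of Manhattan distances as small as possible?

(4, 3)

Manhattan distance separates: Σwᵢ(|x−xᵢ|+|y−yᵢ|) = Σwᵢ|x−xᵢ| + Σwᵢ|y−yᵢ|, so x and y are optimised independently as 1-D weighted medians.
Total weight W = 221; half = 110.5.
x-coordinate, sorted with cumulative weight:
  x=2 (Westmoor, w=80) cum 80
  x=4 (Eastvale, w=55) cum 135  ← median
  x=8 (Northgate, w=6) cum 141
  x=9 (Southcross, w=80) cum 221
⇒ x* = 4
y-coordinate, sorted with cumulative weight:
  y=2 (Westmoor, w=80) cum 80
  y=3 (Northgate, w=6) cum 86
  y=3 (Southcross, w=80) cum 166  ← median
  y=6 (Eastvale, w=55) cum 221
⇒ y* = 3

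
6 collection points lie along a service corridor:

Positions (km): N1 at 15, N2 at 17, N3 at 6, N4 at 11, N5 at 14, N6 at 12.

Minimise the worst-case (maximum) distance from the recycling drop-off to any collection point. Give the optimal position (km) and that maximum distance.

The 1-center on a line is the midpoint of the two extreme points: leftmost at 6, rightmost at 17.
Optimal location = (6 + 17)/2 = 11.5; maximum distance = (17 − 6)/2 = 5.5.

location 11.5, max distance 5.5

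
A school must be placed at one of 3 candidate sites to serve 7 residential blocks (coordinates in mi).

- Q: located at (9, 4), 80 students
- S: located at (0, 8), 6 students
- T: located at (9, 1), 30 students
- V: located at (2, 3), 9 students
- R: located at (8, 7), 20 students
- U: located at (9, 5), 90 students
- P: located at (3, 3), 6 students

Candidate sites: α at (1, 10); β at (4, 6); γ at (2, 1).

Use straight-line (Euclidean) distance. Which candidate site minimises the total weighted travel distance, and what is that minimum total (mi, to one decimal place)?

Total weighted distance at each candidate:
  α (1, 10): total = 2283.4
  β (4, 6): total = 1262.6
  γ (2, 1): total = 1789.7
Minimum is at β with total 1262.6 mi.

β, total 1262.6 mi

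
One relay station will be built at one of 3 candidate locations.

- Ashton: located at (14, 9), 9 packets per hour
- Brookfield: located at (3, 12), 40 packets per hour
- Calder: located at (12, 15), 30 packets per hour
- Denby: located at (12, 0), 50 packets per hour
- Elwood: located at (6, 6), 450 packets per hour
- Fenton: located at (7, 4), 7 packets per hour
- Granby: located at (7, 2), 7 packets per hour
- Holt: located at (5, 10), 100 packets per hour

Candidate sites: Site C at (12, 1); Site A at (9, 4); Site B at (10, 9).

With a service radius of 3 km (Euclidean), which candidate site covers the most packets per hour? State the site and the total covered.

Coverage radius r = 3 km; a point is covered iff (Δx)²+(Δy)² ≤ 3² = 9.
  Site C (12, 1): covers {Denby} → 50
  Site A (9, 4): covers {Fenton, Granby} → 14
  Site B (10, 9): covers {none} → 0
Maximum coverage at Site C: 50 packets per hour.

Site C, covering 50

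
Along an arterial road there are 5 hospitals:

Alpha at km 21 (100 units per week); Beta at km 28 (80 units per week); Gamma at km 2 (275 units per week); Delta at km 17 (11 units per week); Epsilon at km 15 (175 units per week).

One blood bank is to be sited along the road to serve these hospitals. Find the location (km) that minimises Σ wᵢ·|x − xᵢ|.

For a sum of weighted absolute distances on a line, the optimum is the weighted median (not the mean). Total weight W = 641; half-weight = 320.5.
Sort by position and accumulate weight:
  km 2 (Gamma, w=275) → cum 275
  km 15 (Epsilon, w=175) → cum 450  ≥ 320.5 → median here
  km 17 (Delta, w=11) → cum 461
  km 21 (Alpha, w=100) → cum 561
  km 28 (Beta, w=80) → cum 641
Optimal location: km 15.

x = 15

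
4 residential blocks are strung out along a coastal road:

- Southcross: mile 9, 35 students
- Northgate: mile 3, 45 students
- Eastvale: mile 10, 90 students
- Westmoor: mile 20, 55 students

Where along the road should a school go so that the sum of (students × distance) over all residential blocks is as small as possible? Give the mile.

x = 10

For a sum of weighted absolute distances on a line, the optimum is the weighted median (not the mean). Total weight W = 225; half-weight = 112.5.
Sort by position and accumulate weight:
  mile 3 (Northgate, w=45) → cum 45
  mile 9 (Southcross, w=35) → cum 80
  mile 10 (Eastvale, w=90) → cum 170  ≥ 112.5 → median here
  mile 20 (Westmoor, w=55) → cum 225
Optimal location: mile 10.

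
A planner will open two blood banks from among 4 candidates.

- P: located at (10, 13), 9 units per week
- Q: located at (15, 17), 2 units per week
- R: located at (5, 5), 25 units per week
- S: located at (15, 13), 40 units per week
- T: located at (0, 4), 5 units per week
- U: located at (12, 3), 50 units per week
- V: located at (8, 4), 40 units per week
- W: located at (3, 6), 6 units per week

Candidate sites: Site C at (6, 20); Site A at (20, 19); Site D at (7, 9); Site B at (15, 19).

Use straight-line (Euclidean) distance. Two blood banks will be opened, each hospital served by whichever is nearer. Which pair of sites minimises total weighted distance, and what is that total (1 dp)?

Evaluate every pair (each demand assigned to the nearer of the two):
  {Site D, Site B}: total = 1068.3
  {Site A, Site D}: total = 1147.5
  {Site C, Site D}: total = 1201.0
  {Site C, Site B}: total = 2320.4
  {Site A, Site B}: total = 2432.7
  {Site C, Site A}: total = 2482.3
Best pair: {Site D, Site B} with total 1068.3.

{Site D, Site B}, total 1068.3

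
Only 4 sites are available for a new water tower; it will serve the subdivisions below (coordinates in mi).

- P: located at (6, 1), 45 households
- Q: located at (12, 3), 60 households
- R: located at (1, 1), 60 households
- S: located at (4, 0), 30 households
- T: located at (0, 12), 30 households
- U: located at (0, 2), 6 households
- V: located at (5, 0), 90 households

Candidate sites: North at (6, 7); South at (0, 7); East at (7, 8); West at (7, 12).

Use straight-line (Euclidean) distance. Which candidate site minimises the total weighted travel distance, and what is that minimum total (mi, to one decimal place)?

North, total 2307.2 mi

Total weighted distance at each candidate:
  North (6, 7): total = 2307.2
  South (0, 7): total = 2701.8
  East (7, 8): total = 2591.3
  West (7, 12): total = 3615.8
Minimum is at North with total 2307.2 mi.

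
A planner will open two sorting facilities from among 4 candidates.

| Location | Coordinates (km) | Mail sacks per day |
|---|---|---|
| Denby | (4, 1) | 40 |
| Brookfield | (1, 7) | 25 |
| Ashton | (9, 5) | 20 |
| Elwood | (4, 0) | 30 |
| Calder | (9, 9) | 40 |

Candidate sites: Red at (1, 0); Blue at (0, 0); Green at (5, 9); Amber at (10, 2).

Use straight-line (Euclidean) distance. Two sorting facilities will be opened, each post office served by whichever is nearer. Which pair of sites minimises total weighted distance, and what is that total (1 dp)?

Evaluate every pair (each demand assigned to the nearer of the two):
  {Red, Green}: total = 601.4
  {Blue, Green}: total = 669.9
  {Red, Amber}: total = 737.6
  {Green, Amber}: total = 768.1
  {Blue, Amber}: total = 807.8
  {Red, Blue}: total = 1061.8
Best pair: {Red, Green} with total 601.4.

{Red, Green}, total 601.4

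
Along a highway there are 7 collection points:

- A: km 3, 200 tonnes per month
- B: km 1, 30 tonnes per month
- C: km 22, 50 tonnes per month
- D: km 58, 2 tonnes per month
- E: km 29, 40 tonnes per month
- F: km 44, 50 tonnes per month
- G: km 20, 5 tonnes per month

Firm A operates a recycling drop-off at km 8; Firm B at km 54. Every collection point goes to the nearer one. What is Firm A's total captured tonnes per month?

The indifferent point is the midpoint (8+54)/2 = 31; collection points left of it (closer to Firm A at 8) go to Firm A, those right go to Firm B.
  B at 1 (w=30) → Firm A
  A at 3 (w=200) → Firm A
  G at 20 (w=5) → Firm A
  C at 22 (w=50) → Firm A
  E at 29 (w=40) → Firm A
  F at 44 (w=50) → Firm B
  D at 58 (w=2) → Firm B
Firm A captures 325; Firm B captures 52.

325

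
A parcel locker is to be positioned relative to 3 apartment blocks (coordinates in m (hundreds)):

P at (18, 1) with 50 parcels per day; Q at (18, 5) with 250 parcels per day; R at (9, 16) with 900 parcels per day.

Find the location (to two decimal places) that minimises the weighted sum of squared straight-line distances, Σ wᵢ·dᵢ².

(11.25, 13.08)

The minimiser of Σwᵢ‖p−pᵢ‖² is the weighted centroid p* = (Σwᵢpᵢ)/(Σwᵢ).
Σwᵢ = 1200.
Σwᵢxᵢ = 50·18 + 250·18 + 900·9 = 13500.
Σwᵢyᵢ = 50·1 + 250·5 + 900·16 = 15700.
x* = 13500/1200 = 11.25, y* = 15700/1200 = 13.08.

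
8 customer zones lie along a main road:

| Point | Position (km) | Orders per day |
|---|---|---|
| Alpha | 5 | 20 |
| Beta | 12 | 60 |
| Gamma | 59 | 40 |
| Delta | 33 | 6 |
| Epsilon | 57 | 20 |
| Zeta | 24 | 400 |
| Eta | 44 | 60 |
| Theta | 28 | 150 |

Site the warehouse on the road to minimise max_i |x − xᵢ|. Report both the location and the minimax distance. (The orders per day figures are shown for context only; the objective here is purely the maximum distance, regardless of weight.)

location 32, max distance 27

The 1-center on a line is the midpoint of the two extreme points: leftmost at 5, rightmost at 59.
Optimal location = (5 + 59)/2 = 32; maximum distance = (59 − 5)/2 = 27.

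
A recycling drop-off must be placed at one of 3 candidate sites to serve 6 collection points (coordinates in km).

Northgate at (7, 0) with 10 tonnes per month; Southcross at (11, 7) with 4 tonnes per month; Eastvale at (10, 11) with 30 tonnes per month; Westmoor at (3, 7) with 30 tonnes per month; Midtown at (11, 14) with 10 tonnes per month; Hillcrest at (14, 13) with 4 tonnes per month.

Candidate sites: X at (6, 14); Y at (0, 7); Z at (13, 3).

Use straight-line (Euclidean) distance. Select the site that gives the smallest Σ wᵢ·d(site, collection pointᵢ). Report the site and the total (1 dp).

Total weighted distance at each candidate:
  X (6, 14): total = 635.5
  Y (0, 7): total = 747.4
  Z (13, 3): total = 816.4
Minimum is at X with total 635.5 km.

X, total 635.5 km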